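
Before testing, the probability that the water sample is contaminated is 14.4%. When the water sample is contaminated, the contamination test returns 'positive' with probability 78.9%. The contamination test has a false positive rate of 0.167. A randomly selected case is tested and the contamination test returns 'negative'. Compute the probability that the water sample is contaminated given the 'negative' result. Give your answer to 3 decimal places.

P(H | E) ≈ 0.041

Let H be the event that the water sample is contaminated. P(H) = 0.144, so P(¬H) = 0.856. With E the 'negative' result, P(E|H) = 0.211 and P(E|¬H) = 0.833.
P(E) = 0.211·0.144 + 0.833·0.856 = 0.030384 + 0.71305 = 0.74343.
By Bayes' theorem, P(H|E) = 0.030384 / 0.74343 = 0.041.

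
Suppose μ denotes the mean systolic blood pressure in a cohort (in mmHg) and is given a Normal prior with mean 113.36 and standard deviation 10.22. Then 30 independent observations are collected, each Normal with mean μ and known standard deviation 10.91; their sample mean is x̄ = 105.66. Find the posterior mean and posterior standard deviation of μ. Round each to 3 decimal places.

Posterior mean ≈ 105.942; posterior SD ≈ 1.955

With known σ, the Normal prior is conjugate. Weight on the data is w = (n/σ²)/(n/σ² + 1/τ₀²) = 0.252041/(0.252041+0.00957411) = 0.96340.
Posterior mean = w·x̄ + (1−w)·μ₀ = 0.96340·105.66 + 0.036596·113.36 = 105.942. Posterior variance = 1/(0.252041+0.00957411) = 3.82240, so SD = 1.955.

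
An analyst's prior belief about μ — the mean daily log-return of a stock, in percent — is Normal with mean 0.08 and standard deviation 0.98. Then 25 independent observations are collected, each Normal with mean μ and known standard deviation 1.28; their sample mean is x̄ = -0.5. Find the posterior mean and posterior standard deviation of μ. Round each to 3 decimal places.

With known σ, the Normal prior is conjugate. Weight on the data is w = (n/σ²)/(n/σ² + 1/τ₀²) = 15.2588/(15.2588+1.04123) = 0.93612.
Posterior mean = w·x̄ + (1−w)·μ₀ = 0.93612·-0.5 + 0.063879·0.08 = -0.463. Posterior variance = 1/(15.2588+1.04123) = 0.0613496, so SD = 0.248.

Posterior mean ≈ -0.463; posterior SD ≈ 0.248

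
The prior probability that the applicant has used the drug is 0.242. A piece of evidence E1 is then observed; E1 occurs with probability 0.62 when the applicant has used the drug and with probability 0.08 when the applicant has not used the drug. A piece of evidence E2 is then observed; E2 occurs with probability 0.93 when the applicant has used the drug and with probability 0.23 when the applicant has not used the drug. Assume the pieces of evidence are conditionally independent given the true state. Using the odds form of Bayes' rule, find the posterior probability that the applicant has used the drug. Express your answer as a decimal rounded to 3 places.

Posterior probability ≈ 0.909

Prior odds = 0.242/(1−0.242) = 0.31926.
Likelihood ratio for E1 = 0.62/0.08 = 7.7500.
Likelihood ratio for E2 = 0.93/0.23 = 4.0435.
Posterior odds = prior odds × LR₁ × LR₂ = 10.005.
Posterior probability = odds/(1+odds) = 10.005/11.005 = 0.909.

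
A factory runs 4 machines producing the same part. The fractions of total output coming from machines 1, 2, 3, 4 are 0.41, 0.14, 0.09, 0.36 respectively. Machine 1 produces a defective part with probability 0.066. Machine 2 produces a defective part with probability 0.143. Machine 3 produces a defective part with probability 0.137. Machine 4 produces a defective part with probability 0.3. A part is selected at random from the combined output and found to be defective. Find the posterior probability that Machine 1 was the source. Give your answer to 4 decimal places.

Posterior probability ≈ 0.1616

Tabulate prior·likelihood by source: [1] prior 0.41, lik 0.066, product 0.02706; [2] prior 0.14, lik 0.143, product 0.02002; [3] prior 0.09, lik 0.137, product 0.01233; [4] prior 0.36, lik 0.3, product 0.1080.
Normalizing constant = 0.16741; the posterior for Machine 1 is its product over the sum, 0.02706/0.16741 = 0.1616.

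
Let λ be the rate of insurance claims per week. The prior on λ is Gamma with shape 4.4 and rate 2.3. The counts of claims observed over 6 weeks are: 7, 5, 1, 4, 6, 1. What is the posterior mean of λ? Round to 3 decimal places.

Total count ∑xᵢ = 24 over n = 6 weeks.
Gamma is conjugate to the Poisson likelihood: posterior is Gamma(shape = 4.4+24 = 28.4, rate = 2.3+6 = 8.3).
E[λ | data] = 28.4/8.3 = 3.422.

Posterior mean ≈ 3.422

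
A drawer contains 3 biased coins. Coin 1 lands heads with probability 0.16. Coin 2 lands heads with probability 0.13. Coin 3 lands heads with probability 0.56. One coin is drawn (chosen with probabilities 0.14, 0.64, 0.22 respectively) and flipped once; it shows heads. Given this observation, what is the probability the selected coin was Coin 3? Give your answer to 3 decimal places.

Posterior probability ≈ 0.538

P(heads|C1) = 0.16; P(heads|C2) = 0.13; P(heads|C3) = 0.56.
Prior × likelihood for each source: 0.14·0.16=0.02240, 0.64·0.13=0.08320, 0.22·0.56=0.1232. Summing gives P(heads) = 0.22880.
P(Coin 3 | heads) = 0.1232 / 0.22880 = 0.538.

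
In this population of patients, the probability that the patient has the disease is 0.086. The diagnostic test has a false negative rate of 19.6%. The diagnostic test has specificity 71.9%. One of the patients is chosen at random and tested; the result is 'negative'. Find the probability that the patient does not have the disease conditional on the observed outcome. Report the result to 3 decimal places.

Write H for 'the patient has the disease'. Prior odds H:¬H = 0.086/0.914 = 0.094092. For the 'negative' outcome, the likelihood ratio is 0.196/0.719 = 0.27260.
Posterior odds = 0.094092 × 0.27260 = 0.025650, so P(H|E) = 0.025650/(1+0.025650) = 0.025. Then P(¬H|E) = 1 − 0.025 = 0.975.

P(¬H | E) ≈ 0.975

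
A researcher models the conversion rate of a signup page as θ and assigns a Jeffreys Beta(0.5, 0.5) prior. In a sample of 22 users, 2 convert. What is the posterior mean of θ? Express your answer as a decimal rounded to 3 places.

Posterior mean ≈ 0.109

The binomial likelihood is conjugate to the Beta prior: with 2 successes and 20 failures, the posterior is Beta(0.5+2, 0.5+20) = Beta(2.5, 20.5).
Posterior mean = α/(α+β) = 2.5/23 = 0.109.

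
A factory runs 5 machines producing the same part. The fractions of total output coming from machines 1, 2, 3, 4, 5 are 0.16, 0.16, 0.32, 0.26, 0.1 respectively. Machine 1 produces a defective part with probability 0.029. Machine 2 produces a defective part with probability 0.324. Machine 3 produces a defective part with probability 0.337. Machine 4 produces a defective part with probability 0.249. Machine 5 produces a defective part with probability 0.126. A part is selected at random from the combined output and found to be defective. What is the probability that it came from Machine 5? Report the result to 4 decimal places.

P(defective|M1) = 0.029; P(defective|M2) = 0.324; P(defective|M3) = 0.337; P(defective|M4) = 0.249; P(defective|M5) = 0.126.
Prior × likelihood for each source: 0.16·0.029=0.004640, 0.16·0.324=0.05184, 0.32·0.337=0.1078, 0.26·0.249=0.06474, 0.1·0.126=0.01260. Summing gives P(defective) = 0.24166.
P(Machine 5 | defective) = 0.01260 / 0.24166 = 0.0521.

Posterior probability ≈ 0.0521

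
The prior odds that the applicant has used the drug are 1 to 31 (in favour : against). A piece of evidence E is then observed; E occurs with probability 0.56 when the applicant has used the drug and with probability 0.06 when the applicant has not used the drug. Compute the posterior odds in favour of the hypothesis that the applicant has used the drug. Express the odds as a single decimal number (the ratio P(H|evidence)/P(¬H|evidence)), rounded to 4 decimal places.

Posterior odds ≈ 0.3011

Prior odds = 1/31 = 0.032258.
Likelihood ratio for E = 0.56/0.06 = 9.3333.
Posterior odds = prior odds × LR = 0.30108.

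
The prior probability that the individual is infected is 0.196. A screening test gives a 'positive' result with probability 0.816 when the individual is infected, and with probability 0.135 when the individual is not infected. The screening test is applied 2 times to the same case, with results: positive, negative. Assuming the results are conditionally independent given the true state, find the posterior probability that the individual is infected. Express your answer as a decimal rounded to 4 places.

Posterior P(H) ≈ 0.2386

With H the event that the individual is infected, the joint likelihood of the observed sequence is P(data|H) = 0.816·0.184 = 0.15014 and P(data|¬H) = 0.135·0.865 = 0.11678.
Bayes: P(H|data) = 0.196·0.15014 / (0.196·0.15014 + 0.804·0.11678) = 0.029428/0.12332 = 0.2386.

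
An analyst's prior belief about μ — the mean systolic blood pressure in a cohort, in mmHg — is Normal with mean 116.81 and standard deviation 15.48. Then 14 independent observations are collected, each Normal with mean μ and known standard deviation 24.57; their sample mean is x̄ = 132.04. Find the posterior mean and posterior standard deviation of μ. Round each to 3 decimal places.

Posterior mean ≈ 129.717; posterior SD ≈ 6.045

With known σ, the Normal prior is conjugate. Weight on the data is w = (n/σ²)/(n/σ² + 1/τ₀²) = 0.0231909/(0.0231909+0.00417309) = 0.84750.
Posterior mean = w·x̄ + (1−w)·μ₀ = 0.84750·132.04 + 0.15250·116.81 = 129.717. Posterior variance = 1/(0.0231909+0.00417309) = 36.5444, so SD = 6.045.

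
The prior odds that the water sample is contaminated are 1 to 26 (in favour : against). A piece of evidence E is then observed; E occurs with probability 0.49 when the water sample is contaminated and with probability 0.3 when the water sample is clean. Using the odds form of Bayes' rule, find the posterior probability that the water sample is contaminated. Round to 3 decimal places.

Posterior probability ≈ 0.059

Prior odds = 1/26 = 0.038462.
Likelihood ratio for E = 0.49/0.3 = 1.6333.
Posterior odds = prior odds × LR = 0.062821.
Posterior probability = odds/(1+odds) = 0.062821/1.0628 = 0.059.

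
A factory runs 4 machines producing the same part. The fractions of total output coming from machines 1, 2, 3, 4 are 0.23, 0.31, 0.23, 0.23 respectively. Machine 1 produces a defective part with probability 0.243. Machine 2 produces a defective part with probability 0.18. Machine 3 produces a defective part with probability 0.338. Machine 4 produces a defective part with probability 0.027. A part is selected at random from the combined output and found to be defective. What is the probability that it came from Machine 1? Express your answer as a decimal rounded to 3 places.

Posterior probability ≈ 0.286

Tabulate prior·likelihood by source: [1] prior 0.23, lik 0.243, product 0.05589; [2] prior 0.31, lik 0.18, product 0.05580; [3] prior 0.23, lik 0.338, product 0.07774; [4] prior 0.23, lik 0.027, product 0.006210.
Normalizing constant = 0.19564; the posterior for Machine 1 is its product over the sum, 0.05589/0.19564 = 0.286.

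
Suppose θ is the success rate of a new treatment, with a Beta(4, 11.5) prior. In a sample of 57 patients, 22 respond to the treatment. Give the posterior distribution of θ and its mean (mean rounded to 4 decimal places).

Posterior: Beta(26, 46.5); mean ≈ 0.3586

The binomial likelihood is conjugate to the Beta prior: with 22 successes and 35 failures, the posterior is Beta(4+22, 11.5+35) = Beta(26, 46.5).
E[θ | data] = 26/(26+46.5) = 0.3586.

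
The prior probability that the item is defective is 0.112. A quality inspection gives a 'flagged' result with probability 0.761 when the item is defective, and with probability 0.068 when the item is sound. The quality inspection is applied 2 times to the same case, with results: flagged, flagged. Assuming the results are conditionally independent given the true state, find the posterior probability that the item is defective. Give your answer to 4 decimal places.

Posterior P(H) ≈ 0.9405

Let H be the event that the item is defective; start with P(H) = 0.112. P('flagged'|H) = 0.761, P('flagged'|¬H) = 0.068.
Update on result 1 ('flagged'): P(H) ← 0.761·0.1120 / (0.761·0.1120 + 0.068·0.8880) = 0.085232/0.14562 = 0.5853.
Update on result 2 ('flagged'): P(H) ← 0.761·0.5853 / (0.761·0.5853 + 0.068·0.4147) = 0.44543/0.47363 = 0.9405.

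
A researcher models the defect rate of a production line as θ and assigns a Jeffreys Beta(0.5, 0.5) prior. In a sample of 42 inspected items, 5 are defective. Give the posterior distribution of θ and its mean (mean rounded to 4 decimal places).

Posterior: Beta(5.5, 37.5); mean ≈ 0.1279

Observing 5 successes and 37 failures updates Beta(0.5, 0.5) by adding the success and failure counts to the two shape parameters: α = 0.5+5 = 5.5, β = 0.5+37 = 37.5.
Posterior mean = α/(α+β) = 5.5/43 = 0.1279.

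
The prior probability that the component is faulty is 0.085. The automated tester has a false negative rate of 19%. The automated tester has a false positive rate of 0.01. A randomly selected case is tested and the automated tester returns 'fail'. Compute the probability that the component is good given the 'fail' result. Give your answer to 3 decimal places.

Write H for 'the component is faulty'. Prior odds H:¬H = 0.085/0.915 = 0.092896. For the 'fail' outcome, the likelihood ratio is 0.81/0.01 = 81.000.
Posterior odds = 0.092896 × 81.000 = 7.5246, so P(H|E) = 7.5246/(1+7.5246) = 0.883. Then P(¬H|E) = 1 − 0.883 = 0.117.

P(¬H | E) ≈ 0.117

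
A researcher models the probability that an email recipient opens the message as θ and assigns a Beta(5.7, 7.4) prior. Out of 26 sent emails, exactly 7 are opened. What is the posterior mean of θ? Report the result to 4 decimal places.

The binomial likelihood is conjugate to the Beta prior: with 7 successes and 19 failures, the posterior is Beta(5.7+7, 7.4+19) = Beta(12.7, 26.4).
Posterior mean = α/(α+β) = 12.7/39.1 = 0.3248.

Posterior mean ≈ 0.3248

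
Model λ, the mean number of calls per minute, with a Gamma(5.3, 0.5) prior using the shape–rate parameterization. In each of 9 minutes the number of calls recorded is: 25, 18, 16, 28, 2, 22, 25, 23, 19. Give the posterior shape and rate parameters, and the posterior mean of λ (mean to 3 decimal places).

The Poisson likelihood adds the total count to the shape and the number of exposure periods to the rate. Here ∑xᵢ = 178 and n = 9, so shape 5.3→183.3 and rate 0.5→9.5.
E[λ | data] = 183.3/9.5 = 19.295.

Posterior: Gamma(shape=183.3, rate=9.5); mean ≈ 19.295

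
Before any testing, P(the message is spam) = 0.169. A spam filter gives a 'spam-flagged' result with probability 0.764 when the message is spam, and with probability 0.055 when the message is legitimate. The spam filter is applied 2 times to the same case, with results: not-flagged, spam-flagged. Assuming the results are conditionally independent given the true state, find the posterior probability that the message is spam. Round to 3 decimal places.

Posterior P(H) ≈ 0.414

With H the event that the message is spam, the joint likelihood of the observed sequence is P(data|H) = 0.236·0.764 = 0.18030 and P(data|¬H) = 0.945·0.055 = 0.051975.
Bayes: P(H|data) = 0.169·0.18030 / (0.169·0.18030 + 0.831·0.051975) = 0.030471/0.073663 = 0.4137.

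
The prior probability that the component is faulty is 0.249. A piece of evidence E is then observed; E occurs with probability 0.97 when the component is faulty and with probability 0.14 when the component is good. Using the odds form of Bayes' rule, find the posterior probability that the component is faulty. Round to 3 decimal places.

Prior odds = 0.249/(1−0.249) = 0.33156. In log-odds, ln(0.33156) = -1.1040.
Add log likelihood ratio: ln(6.9286) = 1.9357.
Posterior log-odds = 0.83170, so posterior odds = exp(0.83170) = 2.2972. Converting, P(H|E) = 2.2972/3.2972 = 0.697.

Posterior probability ≈ 0.697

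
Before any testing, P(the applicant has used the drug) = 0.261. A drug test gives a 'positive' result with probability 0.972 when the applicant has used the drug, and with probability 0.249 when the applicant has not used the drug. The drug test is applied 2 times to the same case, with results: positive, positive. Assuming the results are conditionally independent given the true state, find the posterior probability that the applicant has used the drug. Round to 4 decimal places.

Posterior P(H) ≈ 0.8433

With H the event that the applicant has used the drug, the joint likelihood of the observed sequence is P(data|H) = 0.972·0.972 = 0.94478 and P(data|¬H) = 0.249·0.249 = 0.062001.
Bayes: P(H|data) = 0.261·0.94478 / (0.261·0.94478 + 0.739·0.062001) = 0.24659/0.29241 = 0.8433.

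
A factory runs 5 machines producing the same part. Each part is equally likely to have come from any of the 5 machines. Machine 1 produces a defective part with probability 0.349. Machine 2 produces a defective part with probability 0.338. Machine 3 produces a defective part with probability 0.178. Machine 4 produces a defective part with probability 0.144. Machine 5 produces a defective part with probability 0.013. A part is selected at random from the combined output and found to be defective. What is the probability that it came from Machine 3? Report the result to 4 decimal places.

P(defective|M1) = 0.349; P(defective|M2) = 0.338; P(defective|M3) = 0.178; P(defective|M4) = 0.144; P(defective|M5) = 0.013.
Prior × likelihood for each source: 0.2·0.349=0.06980, 0.2·0.338=0.06760, 0.2·0.178=0.03560, 0.2·0.144=0.02880, 0.2·0.013=0.002600. Summing gives P(defective) = 0.20440.
P(Machine 3 | defective) = 0.03560 / 0.20440 = 0.1742.

Posterior probability ≈ 0.1742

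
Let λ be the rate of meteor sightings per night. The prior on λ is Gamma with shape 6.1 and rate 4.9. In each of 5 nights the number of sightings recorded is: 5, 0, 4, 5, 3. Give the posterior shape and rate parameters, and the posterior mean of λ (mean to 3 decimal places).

Posterior: Gamma(shape=23.1, rate=9.9); mean ≈ 2.333

The Poisson likelihood adds the total count to the shape and the number of exposure periods to the rate. Here ∑xᵢ = 17 and n = 5, so shape 6.1→23.1 and rate 4.9→9.9.
E[λ | data] = 23.1/9.9 = 2.333.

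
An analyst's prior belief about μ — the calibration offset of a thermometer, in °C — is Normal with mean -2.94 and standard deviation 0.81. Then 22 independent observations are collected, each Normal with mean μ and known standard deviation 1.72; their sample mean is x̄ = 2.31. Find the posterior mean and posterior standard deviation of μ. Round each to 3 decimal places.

Posterior mean ≈ 1.417; posterior SD ≈ 0.334

Prior precision 1/τ₀² = 1/0.81² = 1.52416; data precision n/σ² = 22/1.72² = 7.43645.
Posterior precision = 1.52416 + 7.43645 = 8.96061, giving posterior SD = 1/√8.96061 = 0.334.
Posterior mean = (1.52416·-2.94 + 7.43645·2.31) / 8.96061 = 1.417.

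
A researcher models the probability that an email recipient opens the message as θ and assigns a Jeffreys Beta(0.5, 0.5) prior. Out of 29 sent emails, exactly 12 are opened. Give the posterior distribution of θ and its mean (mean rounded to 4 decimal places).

Posterior: Beta(12.5, 17.5); mean ≈ 0.4167

Observing 12 successes and 17 failures updates Beta(0.5, 0.5) by adding the success and failure counts to the two shape parameters: α = 0.5+12 = 12.5, β = 0.5+17 = 17.5.
E[θ | data] = 12.5/(12.5+17.5) = 0.4167.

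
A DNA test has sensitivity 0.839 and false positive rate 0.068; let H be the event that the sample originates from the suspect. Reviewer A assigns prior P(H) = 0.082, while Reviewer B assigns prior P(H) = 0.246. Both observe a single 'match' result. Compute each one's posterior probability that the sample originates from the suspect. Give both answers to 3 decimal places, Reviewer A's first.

The likelihood ratio for a 'match' result is 0.839/0.068 = 12.338.
Reviewer A: prior odds 0.082/0.918 = 0.089325; posterior odds 1.1021; posterior probability 0.524.
Reviewer B: prior odds 0.246/0.754 = 0.32626; posterior odds 4.0255; posterior probability 0.801.

Reviewer A: 0.524; Reviewer B: 0.801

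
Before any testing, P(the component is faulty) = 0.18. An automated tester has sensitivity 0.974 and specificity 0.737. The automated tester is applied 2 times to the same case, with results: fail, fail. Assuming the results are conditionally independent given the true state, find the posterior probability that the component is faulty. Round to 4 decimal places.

With H the event that the component is faulty, the joint likelihood of the observed sequence is P(data|H) = 0.974·0.974 = 0.94868 and P(data|¬H) = 0.263·0.263 = 0.069169.
Bayes: P(H|data) = 0.18·0.94868 / (0.18·0.94868 + 0.82·0.069169) = 0.17076/0.22748 = 0.7507.

Posterior P(H) ≈ 0.7507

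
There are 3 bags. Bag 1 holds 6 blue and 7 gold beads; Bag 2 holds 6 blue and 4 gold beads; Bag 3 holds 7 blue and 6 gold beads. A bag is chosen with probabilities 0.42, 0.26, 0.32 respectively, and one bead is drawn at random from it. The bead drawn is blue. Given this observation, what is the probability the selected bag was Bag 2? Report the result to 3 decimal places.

Tabulate prior·likelihood by source: [1] prior 0.42, lik 0.4615, product 0.1938; [2] prior 0.26, lik 0.6, product 0.1560; [3] prior 0.32, lik 0.5385, product 0.1723.
Normalizing constant = 0.52215; the posterior for Bag 2 is its product over the sum, 0.1560/0.52215 = 0.299.

Posterior probability ≈ 0.299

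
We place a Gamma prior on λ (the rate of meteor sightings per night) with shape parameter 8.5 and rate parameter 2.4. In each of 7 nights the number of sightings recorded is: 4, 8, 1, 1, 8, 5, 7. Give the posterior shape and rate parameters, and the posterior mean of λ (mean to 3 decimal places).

Posterior: Gamma(shape=42.5, rate=9.4); mean ≈ 4.521

The Poisson likelihood adds the total count to the shape and the number of exposure periods to the rate. Here ∑xᵢ = 34 and n = 7, so shape 8.5→42.5 and rate 2.4→9.4.
Posterior mean = shape/rate = 42.5/9.4 = 4.521.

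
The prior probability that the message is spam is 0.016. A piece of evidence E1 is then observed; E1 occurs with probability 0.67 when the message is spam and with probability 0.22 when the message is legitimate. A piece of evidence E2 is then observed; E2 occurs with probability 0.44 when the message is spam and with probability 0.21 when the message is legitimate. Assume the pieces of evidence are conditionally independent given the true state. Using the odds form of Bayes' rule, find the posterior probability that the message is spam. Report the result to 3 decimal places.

Posterior probability ≈ 0.094

Prior odds = 0.016/(1−0.016) = 0.016260.
Likelihood ratio for E1 = 0.67/0.22 = 3.0455.
Likelihood ratio for E2 = 0.44/0.21 = 2.0952.
Posterior odds = prior odds × LR₁ × LR₂ = 0.10376.
Posterior probability = odds/(1+odds) = 0.10376/1.1038 = 0.094.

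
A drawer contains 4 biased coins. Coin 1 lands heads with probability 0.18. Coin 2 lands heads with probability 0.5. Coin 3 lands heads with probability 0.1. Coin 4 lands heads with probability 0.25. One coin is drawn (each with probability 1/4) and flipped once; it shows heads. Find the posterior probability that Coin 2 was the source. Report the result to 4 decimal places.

Posterior probability ≈ 0.4854

Tabulate prior·likelihood by source: [1] prior 0.25, lik 0.18, product 0.04500; [2] prior 0.25, lik 0.5, product 0.1250; [3] prior 0.25, lik 0.1, product 0.02500; [4] prior 0.25, lik 0.25, product 0.06250.
Normalizing constant = 0.25750; the posterior for Coin 2 is its product over the sum, 0.1250/0.25750 = 0.4854.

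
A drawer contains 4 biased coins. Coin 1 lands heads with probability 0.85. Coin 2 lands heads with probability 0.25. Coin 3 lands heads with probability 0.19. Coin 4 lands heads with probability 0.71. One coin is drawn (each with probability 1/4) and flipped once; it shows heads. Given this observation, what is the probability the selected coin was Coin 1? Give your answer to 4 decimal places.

Posterior probability ≈ 0.4250

P(heads|C1) = 0.85; P(heads|C2) = 0.25; P(heads|C3) = 0.19; P(heads|C4) = 0.71.
Prior × likelihood for each source: 0.25·0.85=0.2125, 0.25·0.25=0.06250, 0.25·0.19=0.04750, 0.25·0.71=0.1775. Summing gives P(heads) = 0.50000.
P(Coin 1 | heads) = 0.2125 / 0.50000 = 0.4250.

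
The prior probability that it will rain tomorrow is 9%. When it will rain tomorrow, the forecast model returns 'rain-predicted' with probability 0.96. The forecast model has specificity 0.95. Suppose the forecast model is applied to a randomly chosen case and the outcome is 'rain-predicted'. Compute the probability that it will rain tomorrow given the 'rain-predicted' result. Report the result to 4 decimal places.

P(H | E) ≈ 0.6550

Write H for 'it will rain tomorrow'. Prior odds H:¬H = 0.09/0.91 = 0.098901. For the 'rain-predicted' outcome, the likelihood ratio is 0.96/0.05 = 19.200.
Posterior odds = 0.098901 × 19.200 = 1.8989, so P(H|E) = 1.8989/(1+1.8989) = 0.6550.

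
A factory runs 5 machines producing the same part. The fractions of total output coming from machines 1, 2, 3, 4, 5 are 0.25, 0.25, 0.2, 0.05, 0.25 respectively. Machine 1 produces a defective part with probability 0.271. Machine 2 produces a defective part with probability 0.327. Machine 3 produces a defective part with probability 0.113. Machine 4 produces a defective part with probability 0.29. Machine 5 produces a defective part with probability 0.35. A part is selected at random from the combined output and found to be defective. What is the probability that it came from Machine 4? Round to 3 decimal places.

Posterior probability ≈ 0.053

Tabulate prior·likelihood by source: [1] prior 0.25, lik 0.271, product 0.06775; [2] prior 0.25, lik 0.327, product 0.08175; [3] prior 0.2, lik 0.113, product 0.02260; [4] prior 0.05, lik 0.29, product 0.01450; [5] prior 0.25, lik 0.35, product 0.08750.
Normalizing constant = 0.27410; the posterior for Machine 4 is its product over the sum, 0.01450/0.27410 = 0.053.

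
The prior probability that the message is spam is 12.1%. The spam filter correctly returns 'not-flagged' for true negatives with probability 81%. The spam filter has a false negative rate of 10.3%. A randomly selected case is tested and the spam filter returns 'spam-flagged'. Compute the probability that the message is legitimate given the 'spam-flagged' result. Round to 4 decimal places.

Write H for 'the message is spam'. Prior odds H:¬H = 0.121/0.879 = 0.13766. For the 'spam-flagged' outcome, the likelihood ratio is 0.897/0.19 = 4.7211.
Posterior odds = 0.13766 × 4.7211 = 0.64988, so P(H|E) = 0.64988/(1+0.64988) = 0.3939. Then P(¬H|E) = 1 − 0.3939 = 0.6061.

P(¬H | E) ≈ 0.6061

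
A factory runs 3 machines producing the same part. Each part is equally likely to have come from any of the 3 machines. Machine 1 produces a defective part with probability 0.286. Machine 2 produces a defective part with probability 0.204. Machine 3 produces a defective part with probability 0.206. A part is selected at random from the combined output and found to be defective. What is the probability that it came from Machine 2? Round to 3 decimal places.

Posterior probability ≈ 0.293

Tabulate prior·likelihood by source: [1] prior 0.333333, lik 0.286, product 0.09533; [2] prior 0.333333, lik 0.204, product 0.06800; [3] prior 0.333333, lik 0.206, product 0.06867.
Normalizing constant = 0.23200; the posterior for Machine 2 is its product over the sum, 0.06800/0.23200 = 0.293.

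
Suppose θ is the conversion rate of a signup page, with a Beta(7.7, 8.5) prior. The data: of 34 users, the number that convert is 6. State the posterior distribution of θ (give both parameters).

Posterior: Beta(13.7, 36.5)

The binomial likelihood is conjugate to the Beta prior: with 6 successes and 28 failures, the posterior is Beta(7.7+6, 8.5+28) = Beta(13.7, 36.5).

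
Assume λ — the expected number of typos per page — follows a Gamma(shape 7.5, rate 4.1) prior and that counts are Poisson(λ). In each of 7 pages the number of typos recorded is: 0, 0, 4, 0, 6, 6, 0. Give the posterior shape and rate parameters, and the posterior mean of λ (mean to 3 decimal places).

Total count ∑xᵢ = 16 over n = 7 pages.
Gamma is conjugate to the Poisson likelihood: posterior is Gamma(shape = 7.5+16 = 23.5, rate = 4.1+7 = 11.1).
E[λ | data] = 23.5/11.1 = 2.117.

Posterior: Gamma(shape=23.5, rate=11.1); mean ≈ 2.117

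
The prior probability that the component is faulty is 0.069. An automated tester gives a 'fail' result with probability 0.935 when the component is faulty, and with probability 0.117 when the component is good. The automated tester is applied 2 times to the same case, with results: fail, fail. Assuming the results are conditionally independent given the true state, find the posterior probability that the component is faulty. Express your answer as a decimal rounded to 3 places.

Let H be the event that the component is faulty; start with P(H) = 0.069. P('fail'|H) = 0.935, P('fail'|¬H) = 0.117.
Update on result 1 ('fail'): P(H) ← 0.935·0.0690 / (0.935·0.0690 + 0.117·0.9310) = 0.064515/0.17344 = 0.3720.
Update on result 2 ('fail'): P(H) ← 0.935·0.3720 / (0.935·0.3720 + 0.117·0.6280) = 0.34779/0.42127 = 0.8256.

Posterior P(H) ≈ 0.826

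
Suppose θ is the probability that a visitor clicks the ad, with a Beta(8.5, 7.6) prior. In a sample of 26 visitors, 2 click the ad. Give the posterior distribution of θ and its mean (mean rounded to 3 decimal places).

Observing 2 successes and 24 failures updates Beta(8.5, 7.6) by adding the success and failure counts to the two shape parameters: α = 8.5+2 = 10.5, β = 7.6+24 = 31.6.
Posterior mean = α/(α+β) = 10.5/42.1 = 0.249.

Posterior: Beta(10.5, 31.6); mean ≈ 0.249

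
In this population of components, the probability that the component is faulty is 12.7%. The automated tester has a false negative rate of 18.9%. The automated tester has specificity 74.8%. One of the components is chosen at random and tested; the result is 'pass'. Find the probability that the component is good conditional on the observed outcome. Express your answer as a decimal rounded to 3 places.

P(¬H | E) ≈ 0.965

Let H be the event that the component is faulty. P(H) = 0.127, so P(¬H) = 0.873. With E the 'pass' result, P(E|H) = 0.189 and P(E|¬H) = 0.748.
P(E) = 0.189·0.127 + 0.748·0.873 = 0.024003 + 0.65300 = 0.67701.
By Bayes' theorem, P(H|E) = 0.024003 / 0.67701 = 0.035. Hence P(¬H|E) = 1 − 0.035 = 0.965.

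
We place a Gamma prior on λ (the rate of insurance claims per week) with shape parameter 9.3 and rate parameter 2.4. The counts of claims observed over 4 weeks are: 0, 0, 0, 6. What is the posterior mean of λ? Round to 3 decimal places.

Posterior mean ≈ 2.391

The Poisson likelihood adds the total count to the shape and the number of exposure periods to the rate. Here ∑xᵢ = 6 and n = 4, so shape 9.3→15.3 and rate 2.4→6.4.
E[λ | data] = 15.3/6.4 = 2.391.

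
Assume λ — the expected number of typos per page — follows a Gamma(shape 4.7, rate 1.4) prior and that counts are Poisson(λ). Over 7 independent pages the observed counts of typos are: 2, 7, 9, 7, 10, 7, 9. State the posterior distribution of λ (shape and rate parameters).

Posterior: Gamma(shape=55.7, rate=8.4)

The Poisson likelihood adds the total count to the shape and the number of exposure periods to the rate. Here ∑xᵢ = 51 and n = 7, so shape 4.7→55.7 and rate 1.4→8.4.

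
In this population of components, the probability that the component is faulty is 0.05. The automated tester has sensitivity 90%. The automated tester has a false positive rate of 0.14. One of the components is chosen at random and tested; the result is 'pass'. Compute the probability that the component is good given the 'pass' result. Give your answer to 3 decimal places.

Write H for 'the component is faulty'. Prior odds H:¬H = 0.05/0.95 = 0.052632. For the 'pass' outcome, the likelihood ratio is 0.1/0.86 = 0.11628.
Posterior odds = 0.052632 × 0.11628 = 0.0061200, so P(H|E) = 0.0061200/(1+0.0061200) = 0.006. Then P(¬H|E) = 1 − 0.006 = 0.994.

P(¬H | E) ≈ 0.994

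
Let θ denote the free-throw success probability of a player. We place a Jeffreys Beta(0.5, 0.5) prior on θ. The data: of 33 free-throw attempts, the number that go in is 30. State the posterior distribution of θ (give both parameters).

Posterior: Beta(30.5, 3.5)

The binomial likelihood is conjugate to the Beta prior: with 30 successes and 3 failures, the posterior is Beta(0.5+30, 0.5+3) = Beta(30.5, 3.5).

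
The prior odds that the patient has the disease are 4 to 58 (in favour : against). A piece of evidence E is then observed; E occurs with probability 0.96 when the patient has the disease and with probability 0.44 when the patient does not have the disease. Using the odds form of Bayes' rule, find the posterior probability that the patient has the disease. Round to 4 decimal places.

Posterior probability ≈ 0.1308

Prior odds = 4/58 = 0.068966. In log-odds, ln(0.068966) = -2.6741.
Add log likelihood ratio: ln(2.1818) = 0.78016.
Posterior log-odds = -1.8940, so posterior odds = exp(-1.8940) = 0.15047. Converting, P(H|E) = 0.15047/1.1505 = 0.1308.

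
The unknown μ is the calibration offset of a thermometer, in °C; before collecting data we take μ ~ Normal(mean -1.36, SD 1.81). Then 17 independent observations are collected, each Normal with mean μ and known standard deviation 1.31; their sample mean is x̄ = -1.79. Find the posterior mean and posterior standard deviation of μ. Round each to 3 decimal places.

Posterior mean ≈ -1.777; posterior SD ≈ 0.313

Prior precision 1/τ₀² = 1/1.81² = 0.305241; data precision n/σ² = 17/1.31² = 9.90618.
Posterior precision = 0.305241 + 9.90618 = 10.2114, giving posterior SD = 1/√10.2114 = 0.313.
Posterior mean = (0.305241·-1.36 + 9.90618·-1.79) / 10.2114 = -1.777.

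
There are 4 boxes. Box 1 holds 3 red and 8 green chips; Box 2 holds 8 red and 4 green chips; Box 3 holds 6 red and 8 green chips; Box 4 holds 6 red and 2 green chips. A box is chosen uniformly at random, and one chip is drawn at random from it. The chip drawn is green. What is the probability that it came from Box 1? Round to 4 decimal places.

Posterior probability ≈ 0.3864

Tabulate prior·likelihood by source: [1] prior 0.25, lik 0.7273, product 0.1818; [2] prior 0.25, lik 0.3333, product 0.08333; [3] prior 0.25, lik 0.5714, product 0.1429; [4] prior 0.25, lik 0.25, product 0.06250.
Normalizing constant = 0.47051; the posterior for Box 1 is its product over the sum, 0.1818/0.47051 = 0.3864.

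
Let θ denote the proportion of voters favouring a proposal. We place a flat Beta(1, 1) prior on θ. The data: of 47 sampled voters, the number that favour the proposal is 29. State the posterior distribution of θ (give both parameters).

The binomial likelihood is conjugate to the Beta prior: with 29 successes and 18 failures, the posterior is Beta(1+29, 1+18) = Beta(30, 19).

Posterior: Beta(30, 19)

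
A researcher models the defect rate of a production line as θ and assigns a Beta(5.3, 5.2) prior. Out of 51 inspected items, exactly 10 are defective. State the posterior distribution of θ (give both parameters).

The binomial likelihood is conjugate to the Beta prior: with 10 successes and 41 failures, the posterior is Beta(5.3+10, 5.2+41) = Beta(15.3, 46.2).

Posterior: Beta(15.3, 46.2)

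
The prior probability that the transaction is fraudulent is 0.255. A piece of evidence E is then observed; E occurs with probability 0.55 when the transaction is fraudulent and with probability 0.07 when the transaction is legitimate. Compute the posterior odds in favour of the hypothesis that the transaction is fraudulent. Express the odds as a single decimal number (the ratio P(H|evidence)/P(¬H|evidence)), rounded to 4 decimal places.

Prior odds = 0.255/(1−0.255) = 0.34228.
Likelihood ratio for E = 0.55/0.07 = 7.8571.
Posterior odds = prior odds × LR = 2.6894.

Posterior odds ≈ 2.6894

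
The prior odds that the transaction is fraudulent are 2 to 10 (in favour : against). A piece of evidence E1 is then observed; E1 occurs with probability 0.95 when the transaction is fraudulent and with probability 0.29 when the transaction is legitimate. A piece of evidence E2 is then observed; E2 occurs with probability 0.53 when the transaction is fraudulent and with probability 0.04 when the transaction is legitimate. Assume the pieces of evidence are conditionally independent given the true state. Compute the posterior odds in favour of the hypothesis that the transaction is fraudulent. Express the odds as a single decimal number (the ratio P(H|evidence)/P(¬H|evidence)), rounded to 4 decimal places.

Posterior odds ≈ 8.6810

Prior odds = 2/10 = 0.20000.
Likelihood ratio for E1 = 0.95/0.29 = 3.2759.
Likelihood ratio for E2 = 0.53/0.04 = 13.250.
Posterior odds = prior odds × LR₁ × LR₂ = 8.6810.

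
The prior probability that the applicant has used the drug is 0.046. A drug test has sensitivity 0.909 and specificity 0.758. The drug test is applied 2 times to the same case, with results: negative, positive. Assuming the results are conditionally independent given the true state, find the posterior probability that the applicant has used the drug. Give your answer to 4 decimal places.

Posterior P(H) ≈ 0.0213

With H the event that the applicant has used the drug, the joint likelihood of the observed sequence is P(data|H) = 0.091·0.909 = 0.082719 and P(data|¬H) = 0.758·0.242 = 0.18344.
Bayes: P(H|data) = 0.046·0.082719 / (0.046·0.082719 + 0.954·0.18344) = 0.0038051/0.17880 = 0.0213.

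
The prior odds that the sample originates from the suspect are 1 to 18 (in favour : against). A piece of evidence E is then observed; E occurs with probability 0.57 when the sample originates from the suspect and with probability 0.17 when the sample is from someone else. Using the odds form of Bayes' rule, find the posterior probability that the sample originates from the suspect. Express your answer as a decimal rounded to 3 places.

Prior odds = 1/18 = 0.055556.
Likelihood ratio for E = 0.57/0.17 = 3.3529.
Posterior odds = prior odds × LR = 0.18627.
Posterior probability = odds/(1+odds) = 0.18627/1.1863 = 0.157.

Posterior probability ≈ 0.157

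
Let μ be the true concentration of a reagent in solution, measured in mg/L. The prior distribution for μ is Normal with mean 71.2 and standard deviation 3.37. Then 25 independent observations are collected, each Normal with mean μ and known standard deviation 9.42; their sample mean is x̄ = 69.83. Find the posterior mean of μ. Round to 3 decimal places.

With known σ, the Normal prior is conjugate. Weight on the data is w = (n/σ²)/(n/σ² + 1/τ₀²) = 0.281733/(0.281733+0.0880522) = 0.76188.
Posterior mean = w·x̄ + (1−w)·μ₀ = 0.76188·69.83 + 0.23812·71.2 = 70.156.

Posterior mean ≈ 70.156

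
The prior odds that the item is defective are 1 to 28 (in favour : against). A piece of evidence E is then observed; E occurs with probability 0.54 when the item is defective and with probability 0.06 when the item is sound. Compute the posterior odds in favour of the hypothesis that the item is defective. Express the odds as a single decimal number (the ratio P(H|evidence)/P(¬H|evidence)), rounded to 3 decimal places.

Posterior odds ≈ 0.321

Prior odds = 1/28 = 0.035714.
Likelihood ratio for E = 0.54/0.06 = 9.0000.
Posterior odds = prior odds × LR = 0.32143.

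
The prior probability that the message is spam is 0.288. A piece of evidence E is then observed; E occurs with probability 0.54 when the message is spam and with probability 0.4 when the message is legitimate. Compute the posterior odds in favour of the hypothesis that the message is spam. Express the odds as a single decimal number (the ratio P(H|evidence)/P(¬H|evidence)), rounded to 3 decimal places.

Posterior odds ≈ 0.546

Prior odds = 0.288/(1−0.288) = 0.40449.
Likelihood ratio for E = 0.54/0.4 = 1.3500.
Posterior odds = prior odds × LR = 0.54607.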